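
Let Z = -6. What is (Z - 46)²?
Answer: 2704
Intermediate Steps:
(Z - 46)² = (-6 - 46)² = (-52)² = 2704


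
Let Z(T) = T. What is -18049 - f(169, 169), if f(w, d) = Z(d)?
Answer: -18218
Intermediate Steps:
f(w, d) = d
-18049 - f(169, 169) = -18049 - 1*169 = -18049 - 169 = -18218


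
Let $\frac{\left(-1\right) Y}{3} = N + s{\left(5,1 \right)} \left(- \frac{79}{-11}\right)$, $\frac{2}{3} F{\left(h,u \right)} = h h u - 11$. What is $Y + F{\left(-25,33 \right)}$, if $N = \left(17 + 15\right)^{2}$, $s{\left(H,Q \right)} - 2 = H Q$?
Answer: $\frac{304680}{11} \approx 27698.0$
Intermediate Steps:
$s{\left(H,Q \right)} = 2 + H Q$
$N = 1024$ ($N = 32^{2} = 1024$)
$F{\left(h,u \right)} = - \frac{33}{2} + \frac{3 u h^{2}}{2}$ ($F{\left(h,u \right)} = \frac{3 \left(h h u - 11\right)}{2} = \frac{3 \left(h^{2} u - 11\right)}{2} = \frac{3 \left(u h^{2} - 11\right)}{2} = \frac{3 \left(-11 + u h^{2}\right)}{2} = - \frac{33}{2} + \frac{3 u h^{2}}{2}$)
$Y = - \frac{35451}{11}$ ($Y = - 3 \left(1024 + \left(2 + 5 \cdot 1\right) \left(- \frac{79}{-11}\right)\right) = - 3 \left(1024 + \left(2 + 5\right) \left(\left(-79\right) \left(- \frac{1}{11}\right)\right)\right) = - 3 \left(1024 + 7 \cdot \frac{79}{11}\right) = - 3 \left(1024 + \frac{553}{11}\right) = \left(-3\right) \frac{11817}{11} = - \frac{35451}{11} \approx -3222.8$)
$Y + F{\left(-25,33 \right)} = - \frac{35451}{11} - \left(\frac{33}{2} - \frac{99 \left(-25\right)^{2}}{2}\right) = - \frac{35451}{11} - \left(\frac{33}{2} - \frac{61875}{2}\right) = - \frac{35451}{11} + \left(- \frac{33}{2} + \frac{61875}{2}\right) = - \frac{35451}{11} + 30921 = \frac{304680}{11}$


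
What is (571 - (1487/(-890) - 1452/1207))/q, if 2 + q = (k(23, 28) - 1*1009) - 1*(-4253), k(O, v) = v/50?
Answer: 3082362095/17416276144 ≈ 0.17698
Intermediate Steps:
k(O, v) = v/50 (k(O, v) = v*(1/50) = v/50)
q = 81064/25 (q = -2 + (((1/50)*28 - 1*1009) - 1*(-4253)) = -2 + ((14/25 - 1009) + 4253) = -2 + (-25211/25 + 4253) = -2 + 81114/25 = 81064/25 ≈ 3242.6)
(571 - (1487/(-890) - 1452/1207))/q = (571 - (1487/(-890) - 1452/1207))/(81064/25) = (571 - (1487*(-1/890) - 1452*1/1207))*(25/81064) = (571 - (-1487/890 - 1452/1207))*(25/81064) = (571 - 1*(-3087089/1074230))*(25/81064) = (571 + 3087089/1074230)*(25/81064) = (616472419/1074230)*(25/81064) = 3082362095/17416276144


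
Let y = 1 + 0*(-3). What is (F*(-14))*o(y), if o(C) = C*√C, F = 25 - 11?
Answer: -196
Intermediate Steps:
y = 1 (y = 1 + 0 = 1)
F = 14
o(C) = C^(3/2)
(F*(-14))*o(y) = (14*(-14))*1^(3/2) = -196*1 = -196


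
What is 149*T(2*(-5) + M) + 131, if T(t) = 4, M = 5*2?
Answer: 727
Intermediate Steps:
M = 10
149*T(2*(-5) + M) + 131 = 149*4 + 131 = 596 + 131 = 727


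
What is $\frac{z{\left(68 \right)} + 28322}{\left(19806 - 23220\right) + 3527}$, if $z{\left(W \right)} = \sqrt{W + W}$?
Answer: $\frac{28322}{113} + \frac{2 \sqrt{34}}{113} \approx 250.74$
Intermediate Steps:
$z{\left(W \right)} = \sqrt{2} \sqrt{W}$ ($z{\left(W \right)} = \sqrt{2 W} = \sqrt{2} \sqrt{W}$)
$\frac{z{\left(68 \right)} + 28322}{\left(19806 - 23220\right) + 3527} = \frac{\sqrt{2} \sqrt{68} + 28322}{\left(19806 - 23220\right) + 3527} = \frac{\sqrt{2} \cdot 2 \sqrt{17} + 28322}{-3414 + 3527} = \frac{2 \sqrt{34} + 28322}{113} = \left(28322 + 2 \sqrt{34}\right) \frac{1}{113} = \frac{28322}{113} + \frac{2 \sqrt{34}}{113}$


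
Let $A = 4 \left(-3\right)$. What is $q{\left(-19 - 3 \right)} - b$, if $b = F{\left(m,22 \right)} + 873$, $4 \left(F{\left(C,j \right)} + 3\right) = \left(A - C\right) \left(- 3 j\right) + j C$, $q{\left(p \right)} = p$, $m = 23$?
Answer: $-1596$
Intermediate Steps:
$A = -12$
$F{\left(C,j \right)} = -3 - \frac{3 j \left(-12 - C\right)}{4} + \frac{C j}{4}$ ($F{\left(C,j \right)} = -3 + \frac{\left(-12 - C\right) \left(- 3 j\right) + j C}{4} = -3 + \frac{- 3 j \left(-12 - C\right) + C j}{4} = -3 + \frac{C j - 3 j \left(-12 - C\right)}{4} = -3 + \left(- \frac{3 j \left(-12 - C\right)}{4} + \frac{C j}{4}\right) = -3 - \frac{3 j \left(-12 - C\right)}{4} + \frac{C j}{4}$)
$b = 1574$ ($b = \left(-3 + 9 \cdot 22 + 23 \cdot 22\right) + 873 = \left(-3 + 198 + 506\right) + 873 = 701 + 873 = 1574$)
$q{\left(-19 - 3 \right)} - b = \left(-19 - 3\right) - 1574 = -22 - 1574 = -1596$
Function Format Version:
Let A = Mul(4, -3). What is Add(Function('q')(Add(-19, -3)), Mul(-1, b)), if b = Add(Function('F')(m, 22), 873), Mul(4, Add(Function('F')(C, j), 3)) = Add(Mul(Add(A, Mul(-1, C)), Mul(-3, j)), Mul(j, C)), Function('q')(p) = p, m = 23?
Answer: -1596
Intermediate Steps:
A = -12
Function('F')(C, j) = Add(-3, Mul(Rational(-3, 4), j, Add(-12, Mul(-1, C))), Mul(Rational(1, 4), C, j)) (Function('F')(C, j) = Add(-3, Mul(Rational(1, 4), Add(Mul(Add(-12, Mul(-1, C)), Mul(-3, j)), Mul(j, C)))) = Add(-3, Mul(Rational(1, 4), Add(Mul(-3, j, Add(-12, Mul(-1, C))), Mul(C, j)))) = Add(-3, Mul(Rational(1, 4), Add(Mul(C, j), Mul(-3, j, Add(-12, Mul(-1, C)))))) = Add(-3, Add(Mul(Rational(-3, 4), j, Add(-12, Mul(-1, C))), Mul(Rational(1, 4), C, j))) = Add(-3, Mul(Rational(-3, 4), j, Add(-12, Mul(-1, C))), Mul(Rational(1, 4), C, j)))
b = 1574 (b = Add(Add(-3, Mul(9, 22), Mul(23, 22)), 873) = Add(Add(-3, 198, 506), 873) = Add(701, 873) = 1574)
Add(Function('q')(Add(-19, -3)), Mul(-1, b)) = Add(Add(-19, -3), Mul(-1, 1574)) = Add(-22, -1574) = -1596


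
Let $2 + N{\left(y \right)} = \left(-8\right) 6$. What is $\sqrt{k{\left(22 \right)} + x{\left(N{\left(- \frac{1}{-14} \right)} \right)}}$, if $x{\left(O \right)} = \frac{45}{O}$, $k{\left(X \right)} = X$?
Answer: $\frac{\sqrt{2110}}{10} \approx 4.5935$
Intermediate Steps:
$N{\left(y \right)} = -50$ ($N{\left(y \right)} = -2 - 48 = -50$)
$\sqrt{k{\left(22 \right)} + x{\left(N{\left(- \frac{1}{-14} \right)} \right)}} = \sqrt{22 + \frac{45}{-50}} = \sqrt{22 + 45 \left(- \frac{1}{50}\right)} = \sqrt{22 - \frac{9}{10}} = \sqrt{\frac{211}{10}} = \frac{\sqrt{2110}}{10}$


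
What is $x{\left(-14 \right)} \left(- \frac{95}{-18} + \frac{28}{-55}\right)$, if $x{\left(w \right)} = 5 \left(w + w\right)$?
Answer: $- \frac{66094}{99} \approx -667.62$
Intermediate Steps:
$x{\left(w \right)} = 10 w$ ($x{\left(w \right)} = 5 \cdot 2 w = 10 w$)
$x{\left(-14 \right)} \left(- \frac{95}{-18} + \frac{28}{-55}\right) = 10 \left(-14\right) \left(- \frac{95}{-18} + \frac{28}{-55}\right) = - 140 \left(\left(-95\right) \left(- \frac{1}{18}\right) + 28 \left(- \frac{1}{55}\right)\right) = - 140 \left(\frac{95}{18} - \frac{28}{55}\right) = \left(-140\right) \frac{4721}{990} = - \frac{66094}{99}$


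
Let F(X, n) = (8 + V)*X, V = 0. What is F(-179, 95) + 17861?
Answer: 16429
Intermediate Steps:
F(X, n) = 8*X (F(X, n) = (8 + 0)*X = 8*X)
F(-179, 95) + 17861 = 8*(-179) + 17861 = -1432 + 17861 = 16429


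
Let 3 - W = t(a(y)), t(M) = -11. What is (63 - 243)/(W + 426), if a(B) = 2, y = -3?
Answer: -9/22 ≈ -0.40909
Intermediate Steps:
W = 14 (W = 3 - 1*(-11) = 3 + 11 = 14)
(63 - 243)/(W + 426) = (63 - 243)/(14 + 426) = -180/440 = -180*1/440 = -9/22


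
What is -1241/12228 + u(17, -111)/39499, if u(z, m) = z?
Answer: -48810383/482993772 ≈ -0.10106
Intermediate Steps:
-1241/12228 + u(17, -111)/39499 = -1241/12228 + 17/39499 = -48810383/482993772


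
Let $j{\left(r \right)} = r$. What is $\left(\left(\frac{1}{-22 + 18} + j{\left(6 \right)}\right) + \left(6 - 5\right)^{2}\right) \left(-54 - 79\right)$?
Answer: $- \frac{3591}{4} \approx -897.75$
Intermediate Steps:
$\left(\left(\frac{1}{-22 + 18} + j{\left(6 \right)}\right) + \left(6 - 5\right)^{2}\right) \left(-54 - 79\right) = \left(\left(\frac{1}{-22 + 18} + 6\right) + \left(6 - 5\right)^{2}\right) \left(-54 - 79\right) = \left(\left(\frac{1}{-4} + 6\right) + 1^{2}\right) \left(-133\right) = \left(\left(- \frac{1}{4} + 6\right) + 1\right) \left(-133\right) = \left(\frac{23}{4} + 1\right) \left(-133\right) = \frac{27}{4} \left(-133\right) = - \frac{3591}{4}$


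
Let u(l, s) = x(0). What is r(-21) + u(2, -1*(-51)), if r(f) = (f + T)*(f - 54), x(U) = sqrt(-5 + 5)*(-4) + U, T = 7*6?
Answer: -1575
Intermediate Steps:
T = 42
x(U) = U (x(U) = sqrt(0)*(-4) + U = 0*(-4) + U = 0 + U = U)
u(l, s) = 0
r(f) = (-54 + f)*(42 + f) (r(f) = (f + 42)*(f - 54) = (42 + f)*(-54 + f) = (-54 + f)*(42 + f))
r(-21) + u(2, -1*(-51)) = (-2268 + (-21)**2 - 12*(-21)) + 0 = (-2268 + 441 + 252) + 0 = -1575 + 0 = -1575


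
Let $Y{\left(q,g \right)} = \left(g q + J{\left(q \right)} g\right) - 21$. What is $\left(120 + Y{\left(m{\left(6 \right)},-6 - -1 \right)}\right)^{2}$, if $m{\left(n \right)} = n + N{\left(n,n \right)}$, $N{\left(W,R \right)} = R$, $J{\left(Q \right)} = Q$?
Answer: $441$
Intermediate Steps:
$m{\left(n \right)} = 2 n$ ($m{\left(n \right)} = n + n = 2 n$)
$Y{\left(q,g \right)} = -21 + 2 g q$ ($Y{\left(q,g \right)} = \left(g q + q g\right) - 21 = \left(g q + g q\right) - 21 = 2 g q - 21 = -21 + 2 g q$)
$\left(120 + Y{\left(m{\left(6 \right)},-6 - -1 \right)}\right)^{2} = \left(120 + \left(-21 + 2 \left(-6 - -1\right) 2 \cdot 6\right)\right)^{2} = \left(120 + \left(-21 + 2 \left(-6 + 1\right) 12\right)\right)^{2} = \left(120 + \left(-21 + 2 \left(-5\right) 12\right)\right)^{2} = \left(120 - 141\right)^{2} = \left(-21\right)^{2} = 441$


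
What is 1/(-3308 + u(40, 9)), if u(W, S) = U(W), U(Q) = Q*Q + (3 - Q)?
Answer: -1/1745 ≈ -0.00057307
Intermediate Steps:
U(Q) = 3 + Q² - Q (U(Q) = Q² + (3 - Q) = 3 + Q² - Q)
u(W, S) = 3 + W² - W
1/(-3308 + u(40, 9)) = 1/(-3308 + (3 + 40² - 1*40)) = 1/(-3308 + (3 + 1600 - 40)) = 1/(-3308 + 1563) = 1/(-1745) = -1/1745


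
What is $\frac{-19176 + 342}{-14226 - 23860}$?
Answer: $\frac{9417}{19043} \approx 0.49451$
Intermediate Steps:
$\frac{-19176 + 342}{-14226 - 23860} = - \frac{18834}{-38086} = \left(-18834\right) \left(- \frac{1}{38086}\right) = \frac{9417}{19043}$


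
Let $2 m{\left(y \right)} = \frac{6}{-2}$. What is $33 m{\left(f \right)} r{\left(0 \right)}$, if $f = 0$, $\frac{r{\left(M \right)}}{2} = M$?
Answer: $0$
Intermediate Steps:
$r{\left(M \right)} = 2 M$
$m{\left(y \right)} = - \frac{3}{2}$ ($m{\left(y \right)} = \frac{6 \frac{1}{-2}}{2} = \frac{6 \left(- \frac{1}{2}\right)}{2} = \frac{1}{2} \left(-3\right) = - \frac{3}{2}$)
$33 m{\left(f \right)} r{\left(0 \right)} = 33 \left(- \frac{3}{2}\right) 2 \cdot 0 = \left(- \frac{99}{2}\right) 0 = 0$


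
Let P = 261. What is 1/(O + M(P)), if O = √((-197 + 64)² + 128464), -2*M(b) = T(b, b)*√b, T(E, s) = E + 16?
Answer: 2/(-831*√29 + 2*√146153) ≈ -0.00053902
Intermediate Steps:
T(E, s) = 16 + E
M(b) = -√b*(16 + b)/2 (M(b) = -(16 + b)*√b/2 = -√b*(16 + b)/2)
O = √146153 (O = √((-133)² + 128464) = √(17689 + 128464) = √146153 ≈ 382.30)
1/(O + M(P)) = 1/(√146153 + √261*(-16 - 1*261)/2) = 1/(√146153 + (3*√29)*(-16 - 261)/2) = 1/(√146153 + (½)*(3*√29)*(-277)) = 1/(√146153 - 831*√29/2)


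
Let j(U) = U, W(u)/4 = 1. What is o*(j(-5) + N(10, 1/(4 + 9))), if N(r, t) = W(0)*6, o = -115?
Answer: -2185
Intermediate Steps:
W(u) = 4 (W(u) = 4*1 = 4)
N(r, t) = 24 (N(r, t) = 4*6 = 24)
o*(j(-5) + N(10, 1/(4 + 9))) = -115*(-5 + 24) = -115*19 = -2185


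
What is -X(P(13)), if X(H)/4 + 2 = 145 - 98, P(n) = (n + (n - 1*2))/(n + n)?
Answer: -180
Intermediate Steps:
P(n) = (-2 + 2*n)/(2*n) (P(n) = (n + (n - 2))/((2*n)) = (n + (-2 + n))*(1/(2*n)) = (-2 + 2*n)*(1/(2*n)) = (-2 + 2*n)/(2*n))
X(H) = 180 (X(H) = -8 + 4*(145 - 98) = -8 + 4*47 = -8 + 188 = 180)
-X(P(13)) = -1*180 = -180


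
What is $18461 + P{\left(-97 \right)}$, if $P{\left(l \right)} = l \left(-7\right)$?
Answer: $19140$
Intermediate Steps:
$P{\left(l \right)} = - 7 l$
$18461 + P{\left(-97 \right)} = 18461 - -679 = 18461 + 679 = 19140$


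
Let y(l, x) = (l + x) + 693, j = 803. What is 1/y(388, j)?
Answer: 1/1884 ≈ 0.00053079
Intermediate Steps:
y(l, x) = 693 + l + x
1/y(388, j) = 1/(693 + 388 + 803) = 1/1884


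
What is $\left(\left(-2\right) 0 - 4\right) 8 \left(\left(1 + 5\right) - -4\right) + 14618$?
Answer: $14298$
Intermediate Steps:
$\left(\left(-2\right) 0 - 4\right) 8 \left(\left(1 + 5\right) - -4\right) + 14618 = \left(0 - 4\right) 8 \left(6 + 4\right) + 14618 = \left(-4\right) 8 \cdot 10 + 14618 = \left(-32\right) 10 + 14618 = -320 + 14618 = 14298$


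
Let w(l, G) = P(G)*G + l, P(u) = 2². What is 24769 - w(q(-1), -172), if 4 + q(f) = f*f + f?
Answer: 25461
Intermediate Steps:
P(u) = 4
q(f) = -4 + f + f² (q(f) = -4 + (f*f + f) = -4 + (f² + f) = -4 + (f + f²) = -4 + f + f²)
w(l, G) = l + 4*G (w(l, G) = 4*G + l = l + 4*G)
24769 - w(q(-1), -172) = 24769 - ((-4 - 1 + (-1)²) + 4*(-172)) = 24769 - ((-4 - 1 + 1) - 688) = 24769 - (-4 - 688) = 24769 - 1*(-692) = 24769 + 692 = 25461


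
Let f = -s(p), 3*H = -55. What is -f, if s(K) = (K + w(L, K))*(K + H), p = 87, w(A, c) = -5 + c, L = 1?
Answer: 34814/3 ≈ 11605.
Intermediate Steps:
H = -55/3 (H = (⅓)*(-55) = -55/3 ≈ -18.333)
s(K) = (-5 + 2*K)*(-55/3 + K) (s(K) = (K + (-5 + K))*(K - 55/3) = (-5 + 2*K)*(-55/3 + K))
f = -34814/3 (f = -(275/3 + 2*87² - 125/3*87) = -(275/3 + 2*7569 - 3625) = -(275/3 + 15138 - 3625) = -1*34814/3 = -34814/3 ≈ -11605.)
-f = -1*(-34814/3) = 34814/3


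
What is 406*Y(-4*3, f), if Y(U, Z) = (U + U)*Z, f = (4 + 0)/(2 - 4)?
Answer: 19488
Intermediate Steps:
f = -2 (f = 4/(-2) = 4*(-½) = -2)
Y(U, Z) = 2*U*Z (Y(U, Z) = (2*U)*Z = 2*U*Z)
406*Y(-4*3, f) = 406*(2*(-4*3)*(-2)) = 406*(2*(-12)*(-2)) = 406*48 = 19488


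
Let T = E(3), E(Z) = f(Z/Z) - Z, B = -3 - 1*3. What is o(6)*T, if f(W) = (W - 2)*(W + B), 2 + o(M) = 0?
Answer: -4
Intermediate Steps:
o(M) = -2 (o(M) = -2 + 0 = -2)
B = -6 (B = -3 - 3 = -6)
f(W) = (-6 + W)*(-2 + W) (f(W) = (W - 2)*(W - 6) = (-2 + W)*(-6 + W) = (-6 + W)*(-2 + W))
E(Z) = 5 - Z (E(Z) = (12 + (Z/Z)² - 8*Z/Z) - Z = (12 + 1² - 8*1) - Z = (12 + 1 - 8) - Z = 5 - Z)
T = 2 (T = 5 - 1*3 = 5 - 3 = 2)
o(6)*T = -2*2 = -4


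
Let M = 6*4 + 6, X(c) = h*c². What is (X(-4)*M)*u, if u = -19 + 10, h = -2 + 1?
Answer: 4320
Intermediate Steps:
h = -1
X(c) = -c²
M = 30 (M = 24 + 6 = 30)
u = -9
(X(-4)*M)*u = (-1*(-4)²*30)*(-9) = (-1*16*30)*(-9) = -16*30*(-9) = -480*(-9) = 4320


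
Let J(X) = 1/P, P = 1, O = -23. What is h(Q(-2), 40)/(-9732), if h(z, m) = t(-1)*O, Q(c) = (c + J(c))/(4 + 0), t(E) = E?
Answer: -23/9732 ≈ -0.0023633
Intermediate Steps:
J(X) = 1 (J(X) = 1/1 = 1)
Q(c) = 1/4 + c/4 (Q(c) = (c + 1)/(4 + 0) = (1 + c)/4 = (1 + c)*(1/4) = 1/4 + c/4)
h(z, m) = 23 (h(z, m) = -1*(-23) = 23)
h(Q(-2), 40)/(-9732) = 23/(-9732) = 23*(-1/9732) = -23/9732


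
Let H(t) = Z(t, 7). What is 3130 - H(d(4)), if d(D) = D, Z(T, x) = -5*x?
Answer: 3165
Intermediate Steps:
H(t) = -35 (H(t) = -5*7 = -35)
3130 - H(d(4)) = 3130 - 1*(-35) = 3130 + 35 = 3165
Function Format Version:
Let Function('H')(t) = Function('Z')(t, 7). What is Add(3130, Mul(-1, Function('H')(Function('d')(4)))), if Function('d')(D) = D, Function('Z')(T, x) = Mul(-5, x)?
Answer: 3165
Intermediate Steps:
Function('H')(t) = -35 (Function('H')(t) = Mul(-5, 7) = -35)
Add(3130, Mul(-1, Function('H')(Function('d')(4)))) = Add(3130, Mul(-1, -35)) = Add(3130, 35) = 3165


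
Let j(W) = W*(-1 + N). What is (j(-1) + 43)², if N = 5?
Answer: 1521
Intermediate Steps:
j(W) = 4*W (j(W) = W*(-1 + 5) = W*4 = 4*W)
(j(-1) + 43)² = (4*(-1) + 43)² = (-4 + 43)² = 39² = 1521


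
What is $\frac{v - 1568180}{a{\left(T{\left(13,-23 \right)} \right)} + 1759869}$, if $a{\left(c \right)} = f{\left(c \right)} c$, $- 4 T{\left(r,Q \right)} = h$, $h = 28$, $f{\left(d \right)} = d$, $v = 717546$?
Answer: $- \frac{425317}{879959} \approx -0.48334$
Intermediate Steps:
$T{\left(r,Q \right)} = -7$ ($T{\left(r,Q \right)} = \left(- \frac{1}{4}\right) 28 = -7$)
$a{\left(c \right)} = c^{2}$ ($a{\left(c \right)} = c c = c^{2}$)
$\frac{v - 1568180}{a{\left(T{\left(13,-23 \right)} \right)} + 1759869} = \frac{717546 - 1568180}{\left(-7\right)^{2} + 1759869} = - \frac{850634}{49 + 1759869} = - \frac{850634}{1759918} = \left(-850634\right) \frac{1}{1759918} = - \frac{425317}{879959}$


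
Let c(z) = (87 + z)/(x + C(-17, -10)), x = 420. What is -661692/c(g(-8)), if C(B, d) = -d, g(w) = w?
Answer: -284527560/79 ≈ -3.6016e+6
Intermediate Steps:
c(z) = 87/430 + z/430 (c(z) = (87 + z)/(420 - 1*(-10)) = (87 + z)/(420 + 10) = (87 + z)/430 = (87 + z)*(1/430) = 87/430 + z/430)
-661692/c(g(-8)) = -661692/(87/430 + (1/430)*(-8)) = -661692/(87/430 - 4/215) = -661692/79/430 = -661692*430/79 = -284527560/79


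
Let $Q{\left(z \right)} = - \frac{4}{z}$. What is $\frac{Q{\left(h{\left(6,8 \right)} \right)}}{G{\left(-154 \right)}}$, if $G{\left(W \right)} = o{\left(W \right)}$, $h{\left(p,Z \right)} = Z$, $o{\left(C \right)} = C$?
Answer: $\frac{1}{308} \approx 0.0032468$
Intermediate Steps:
$G{\left(W \right)} = W$
$\frac{Q{\left(h{\left(6,8 \right)} \right)}}{G{\left(-154 \right)}} = \frac{\left(-4\right) \frac{1}{8}}{-154} = \left(-4\right) \frac{1}{8} \left(- \frac{1}{154}\right) = \left(- \frac{1}{2}\right) \left(- \frac{1}{154}\right) = \frac{1}{308}$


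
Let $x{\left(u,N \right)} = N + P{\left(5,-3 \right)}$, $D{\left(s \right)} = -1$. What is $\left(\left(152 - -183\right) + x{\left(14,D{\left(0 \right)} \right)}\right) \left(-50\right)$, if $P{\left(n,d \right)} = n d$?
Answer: $-15950$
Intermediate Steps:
$P{\left(n,d \right)} = d n$
$x{\left(u,N \right)} = -15 + N$ ($x{\left(u,N \right)} = N - 15 = -15 + N$)
$\left(\left(152 - -183\right) + x{\left(14,D{\left(0 \right)} \right)}\right) \left(-50\right) = \left(\left(152 - -183\right) - 16\right) \left(-50\right) = \left(\left(152 + 183\right) - 16\right) \left(-50\right) = \left(335 - 16\right) \left(-50\right) = 319 \left(-50\right) = -15950$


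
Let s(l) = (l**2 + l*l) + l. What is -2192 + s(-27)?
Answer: -761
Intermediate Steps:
s(l) = l + 2*l**2 (s(l) = (l**2 + l**2) + l = 2*l**2 + l = l + 2*l**2)
-2192 + s(-27) = -2192 - 27*(1 + 2*(-27)) = -2192 - 27*(1 - 54) = -2192 - 27*(-53) = -2192 + 1431 = -761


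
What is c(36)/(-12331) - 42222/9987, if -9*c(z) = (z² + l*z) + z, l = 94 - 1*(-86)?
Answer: -170656922/41049899 ≈ -4.1573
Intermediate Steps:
l = 180 (l = 94 + 86 = 180)
c(z) = -181*z/9 - z²/9 (c(z) = -((z² + 180*z) + z)/9 = -(z² + 181*z)/9 = -181*z/9 - z²/9)
c(36)/(-12331) - 42222/9987 = -⅑*36*(181 + 36)/(-12331) - 42222/9987 = -⅑*36*217*(-1/12331) - 42222*1/9987 = -868*(-1/12331) - 14074/3329 = 868/12331 - 14074/3329 = -170656922/41049899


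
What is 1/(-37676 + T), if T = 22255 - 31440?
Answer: -1/46861 ≈ -2.1340e-5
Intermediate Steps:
T = -9185
1/(-37676 + T) = 1/(-37676 - 9185) = 1/(-46861) = -1/46861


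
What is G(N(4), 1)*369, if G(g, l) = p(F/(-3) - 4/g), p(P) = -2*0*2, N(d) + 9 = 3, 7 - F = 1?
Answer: 0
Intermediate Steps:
F = 6 (F = 7 - 1*1 = 7 - 1 = 6)
N(d) = -6 (N(d) = -9 + 3 = -6)
p(P) = 0 (p(P) = 0*2 = 0)
G(g, l) = 0
G(N(4), 1)*369 = 0*369 = 0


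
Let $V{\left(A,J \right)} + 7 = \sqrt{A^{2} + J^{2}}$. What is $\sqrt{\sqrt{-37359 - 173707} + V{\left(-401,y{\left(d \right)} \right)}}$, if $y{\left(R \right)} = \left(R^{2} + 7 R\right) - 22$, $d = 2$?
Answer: $\sqrt{-7 + \sqrt{160817} + i \sqrt{211066}} \approx 22.352 + 10.277 i$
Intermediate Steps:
$y{\left(R \right)} = -22 + R^{2} + 7 R$
$V{\left(A,J \right)} = -7 + \sqrt{A^{2} + J^{2}}$
$\sqrt{\sqrt{-37359 - 173707} + V{\left(-401,y{\left(d \right)} \right)}} = \sqrt{\sqrt{-37359 - 173707} - \left(7 - \sqrt{\left(-401\right)^{2} + \left(-22 + 2^{2} + 7 \cdot 2\right)^{2}}\right)} = \sqrt{\sqrt{-211066} - \left(7 - \sqrt{160801 + \left(-22 + 4 + 14\right)^{2}}\right)} = \sqrt{i \sqrt{211066} - \left(7 - \sqrt{160801 + \left(-4\right)^{2}}\right)} = \sqrt{i \sqrt{211066} - \left(7 - \sqrt{160801 + 16}\right)} = \sqrt{i \sqrt{211066} - \left(7 - \sqrt{160817}\right)} = \sqrt{-7 + \sqrt{160817} + i \sqrt{211066}}$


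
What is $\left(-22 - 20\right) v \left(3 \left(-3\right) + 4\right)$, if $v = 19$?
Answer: $3990$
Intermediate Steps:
$\left(-22 - 20\right) v \left(3 \left(-3\right) + 4\right) = \left(-22 - 20\right) 19 \left(3 \left(-3\right) + 4\right) = \left(-42\right) 19 \left(-9 + 4\right) = \left(-798\right) \left(-5\right) = 3990$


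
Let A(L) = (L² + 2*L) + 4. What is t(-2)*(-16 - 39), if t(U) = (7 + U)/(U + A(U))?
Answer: -275/2 ≈ -137.50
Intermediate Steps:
A(L) = 4 + L² + 2*L
t(U) = (7 + U)/(4 + U² + 3*U) (t(U) = (7 + U)/(U + (4 + U² + 2*U)) = (7 + U)/(4 + U² + 3*U))
t(-2)*(-16 - 39) = ((7 - 2)/(4 + (-2)² + 3*(-2)))*(-16 - 39) = (5/(4 + 4 - 6))*(-55) = (5/2)*(-55) = -275/2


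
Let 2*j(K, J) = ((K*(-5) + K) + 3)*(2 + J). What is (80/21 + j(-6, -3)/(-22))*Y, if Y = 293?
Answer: 1197491/924 ≈ 1296.0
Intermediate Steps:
j(K, J) = (2 + J)*(3 - 4*K)/2 (j(K, J) = (((K*(-5) + K) + 3)*(2 + J))/2 = (((-5*K + K) + 3)*(2 + J))/2 = ((-4*K + 3)*(2 + J))/2 = ((3 - 4*K)*(2 + J))/2 = ((2 + J)*(3 - 4*K))/2 = (2 + J)*(3 - 4*K)/2)
(80/21 + j(-6, -3)/(-22))*Y = (80/21 + (3 - 4*(-6) + (3/2)*(-3) - 2*(-3)*(-6))/(-22))*293 = (80*(1/21) + (3 + 24 - 9/2 - 36)*(-1/22))*293 = (80/21 - 27/2*(-1/22))*293 = (80/21 + 27/44)*293 = (4087/924)*293 = 1197491/924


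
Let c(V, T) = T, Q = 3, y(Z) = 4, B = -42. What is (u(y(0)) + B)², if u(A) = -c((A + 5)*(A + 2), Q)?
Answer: 2025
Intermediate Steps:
u(A) = -3 (u(A) = -1*3 = -3)
(u(y(0)) + B)² = (-3 - 42)² = (-45)² = 2025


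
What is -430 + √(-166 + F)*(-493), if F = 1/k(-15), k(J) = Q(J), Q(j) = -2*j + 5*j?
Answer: -430 - 493*I*√37355/15 ≈ -430.0 - 6352.3*I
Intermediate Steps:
Q(j) = 3*j
k(J) = 3*J
F = -1/45 (F = 1/(3*(-15)) = 1/(-45) = -1/45 ≈ -0.022222)
-430 + √(-166 + F)*(-493) = -430 + √(-166 - 1/45)*(-493) = -430 + √(-7471/45)*(-493) = -430 + (I*√37355/15)*(-493) = -430 - 493*I*√37355/15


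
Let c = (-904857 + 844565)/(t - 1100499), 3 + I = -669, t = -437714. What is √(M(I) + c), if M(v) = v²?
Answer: 2*√267123162235911173/1538213 ≈ 672.00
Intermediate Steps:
I = -672 (I = -3 - 669 = -672)
c = 60292/1538213 (c = (-904857 + 844565)/(-437714 - 1100499) = -60292/(-1538213) = -60292*(-1/1538213) = 60292/1538213 ≈ 0.039196)
√(M(I) + c) = √((-672)² + 60292/1538213) = √(451584 + 60292/1538213) = √(694632439684/1538213) = 2*√267123162235911173/1538213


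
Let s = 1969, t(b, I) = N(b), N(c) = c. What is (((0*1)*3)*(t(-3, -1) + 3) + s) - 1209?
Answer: 760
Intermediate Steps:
t(b, I) = b
(((0*1)*3)*(t(-3, -1) + 3) + s) - 1209 = (((0*1)*3)*(-3 + 3) + 1969) - 1209 = ((0*3)*0 + 1969) - 1209 = (0*0 + 1969) - 1209 = (0 + 1969) - 1209 = 1969 - 1209 = 760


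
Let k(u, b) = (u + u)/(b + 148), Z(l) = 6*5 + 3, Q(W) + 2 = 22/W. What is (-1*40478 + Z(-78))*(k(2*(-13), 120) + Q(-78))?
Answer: 261679150/2613 ≈ 1.0015e+5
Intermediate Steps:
Q(W) = -2 + 22/W
Z(l) = 33 (Z(l) = 30 + 3 = 33)
k(u, b) = 2*u/(148 + b) (k(u, b) = (2*u)/(148 + b) = 2*u/(148 + b))
(-1*40478 + Z(-78))*(k(2*(-13), 120) + Q(-78)) = (-1*40478 + 33)*(2*(2*(-13))/(148 + 120) + (-2 + 22/(-78))) = (-40478 + 33)*(2*(-26)/268 + (-2 + 22*(-1/78))) = -40445*(2*(-26)*(1/268) + (-2 - 11/39)) = -40445*(-13/67 - 89/39) = -40445*(-6470/2613) = 261679150/2613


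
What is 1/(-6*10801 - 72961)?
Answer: -1/137767 ≈ -7.2586e-6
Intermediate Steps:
1/(-6*10801 - 72961) = 1/(-64806 - 72961) = 1/(-137767) = -1/137767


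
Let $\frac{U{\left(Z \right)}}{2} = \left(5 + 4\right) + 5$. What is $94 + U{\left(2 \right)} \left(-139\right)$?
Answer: $-3798$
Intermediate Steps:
$U{\left(Z \right)} = 28$ ($U{\left(Z \right)} = 2 \left(\left(5 + 4\right) + 5\right) = 2 \left(9 + 5\right) = 2 \cdot 14 = 28$)
$94 + U{\left(2 \right)} \left(-139\right) = 94 + 28 \left(-139\right) = 94 - 3892 = -3798$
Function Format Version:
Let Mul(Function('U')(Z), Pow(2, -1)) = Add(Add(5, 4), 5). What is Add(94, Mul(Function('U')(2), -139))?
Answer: -3798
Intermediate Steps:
Function('U')(Z) = 28 (Function('U')(Z) = Mul(2, Add(Add(5, 4), 5)) = Mul(2, Add(9, 5)) = Mul(2, 14) = 28)
Add(94, Mul(Function('U')(2), -139)) = Add(94, Mul(28, -139)) = Add(94, -3892) = -3798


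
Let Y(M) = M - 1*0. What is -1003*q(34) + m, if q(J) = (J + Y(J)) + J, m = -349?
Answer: -102655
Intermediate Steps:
Y(M) = M (Y(M) = M + 0 = M)
q(J) = 3*J (q(J) = (J + J) + J = 2*J + J = 3*J)
-1003*q(34) + m = -3009*34 - 349 = -1003*102 - 349 = -102306 - 349 = -102655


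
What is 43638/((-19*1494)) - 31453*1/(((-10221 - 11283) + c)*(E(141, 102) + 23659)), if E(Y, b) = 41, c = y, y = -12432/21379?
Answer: -26414453310877201/17182977519355200 ≈ -1.5372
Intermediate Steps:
y = -12432/21379 (y = -12432*1/21379 = -12432/21379 ≈ -0.58150)
c = -12432/21379 ≈ -0.58150
43638/((-19*1494)) - 31453*1/(((-10221 - 11283) + c)*(E(141, 102) + 23659)) = 43638/((-19*1494)) - 31453*1/((41 + 23659)*((-10221 - 11283) - 12432/21379)) = 43638/(-28386) - 31453*1/(23700*(-21504 - 12432/21379)) = 43638*(-1/28386) - 31453/((-459746448/21379*23700)) = -7273/4731 - 31453/(-10895990817600/21379) = -7273/4731 - 31453*(-21379/10895990817600) = -7273/4731 + 672433687/10895990817600 = -26414453310877201/17182977519355200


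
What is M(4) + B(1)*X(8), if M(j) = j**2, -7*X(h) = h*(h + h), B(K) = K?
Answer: -16/7 ≈ -2.2857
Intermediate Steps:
X(h) = -2*h**2/7 (X(h) = -h*(h + h)/7 = -h*2*h/7 = -2*h**2/7)
M(4) + B(1)*X(8) = 4**2 + 1*(-2/7*8**2) = 16 + 1*(-2/7*64) = 16 + 1*(-128/7) = 16 - 128/7 = -16/7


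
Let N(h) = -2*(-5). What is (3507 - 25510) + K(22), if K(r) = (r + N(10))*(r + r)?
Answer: -20595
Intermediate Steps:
N(h) = 10
K(r) = 2*r*(10 + r) (K(r) = (r + 10)*(r + r) = (10 + r)*(2*r) = 2*r*(10 + r))
(3507 - 25510) + K(22) = (3507 - 25510) + 2*22*(10 + 22) = -22003 + 2*22*32 = -22003 + 1408 = -20595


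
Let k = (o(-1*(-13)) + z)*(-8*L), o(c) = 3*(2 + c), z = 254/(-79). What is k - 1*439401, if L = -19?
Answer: -34210927/79 ≈ -4.3305e+5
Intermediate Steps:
z = -254/79 (z = 254*(-1/79) = -254/79 ≈ -3.2152)
o(c) = 6 + 3*c
k = 501752/79 (k = ((6 + 3*(-1*(-13))) - 254/79)*(-8*(-19)) = ((6 + 3*13) - 254/79)*152 = ((6 + 39) - 254/79)*152 = (45 - 254/79)*152 = (3301/79)*152 = 501752/79 ≈ 6351.3)
k - 1*439401 = 501752/79 - 1*439401 = 501752/79 - 439401 = -34210927/79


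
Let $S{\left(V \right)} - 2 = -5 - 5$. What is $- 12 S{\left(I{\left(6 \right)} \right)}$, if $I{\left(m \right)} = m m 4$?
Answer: $96$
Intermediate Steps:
$I{\left(m \right)} = 4 m^{2}$ ($I{\left(m \right)} = m^{2} \cdot 4 = 4 m^{2}$)
$S{\left(V \right)} = -8$ ($S{\left(V \right)} = 2 - 10 = -8$)
$- 12 S{\left(I{\left(6 \right)} \right)} = \left(-12\right) \left(-8\right) = 96$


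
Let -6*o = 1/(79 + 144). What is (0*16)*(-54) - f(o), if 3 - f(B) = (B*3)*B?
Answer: -1790243/596748 ≈ -3.0000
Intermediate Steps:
o = -1/1338 (o = -1/(6*(79 + 144)) = -1/6/223 = -1/6*1/223 = -1/1338 ≈ -0.00074738)
f(B) = 3 - 3*B**2 (f(B) = 3 - B*3*B = 3 - 3*B*B = 3 - 3*B**2)
(0*16)*(-54) - f(o) = (0*16)*(-54) - (3 - 3*(-1/1338)**2) = 0*(-54) - (3 - 3*1/1790244) = 0 - (3 - 1/596748) = 0 - 1*1790243/596748 = 0 - 1790243/596748 = -1790243/596748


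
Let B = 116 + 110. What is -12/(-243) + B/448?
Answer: 10049/18144 ≈ 0.55385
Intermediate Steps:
B = 226
-12/(-243) + B/448 = -12/(-243) + 226/448 = -12*(-1/243) + 226*(1/448) = 4/81 + 113/224 = 10049/18144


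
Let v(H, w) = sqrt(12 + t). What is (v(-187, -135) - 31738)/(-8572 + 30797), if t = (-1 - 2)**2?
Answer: -4534/3175 + sqrt(21)/22225 ≈ -1.4278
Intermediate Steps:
t = 9 (t = (-3)**2 = 9)
v(H, w) = sqrt(21) (v(H, w) = sqrt(12 + 9) = sqrt(21))
(v(-187, -135) - 31738)/(-8572 + 30797) = (sqrt(21) - 31738)/(-8572 + 30797) = (-31738 + sqrt(21))/22225 = (-31738 + sqrt(21))*(1/22225) = -4534/3175 + sqrt(21)/22225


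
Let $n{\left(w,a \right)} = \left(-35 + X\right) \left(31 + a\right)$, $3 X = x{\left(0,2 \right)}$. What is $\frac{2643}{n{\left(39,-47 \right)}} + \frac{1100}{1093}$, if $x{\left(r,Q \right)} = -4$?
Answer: $\frac{10584797}{1906192} \approx 5.5528$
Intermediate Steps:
$X = - \frac{4}{3}$ ($X = \frac{1}{3} \left(-4\right) = - \frac{4}{3} \approx -1.3333$)
$n{\left(w,a \right)} = - \frac{3379}{3} - \frac{109 a}{3}$ ($n{\left(w,a \right)} = \left(-35 - \frac{4}{3}\right) \left(31 + a\right) = - \frac{109 \left(31 + a\right)}{3} = - \frac{3379}{3} - \frac{109 a}{3}$)
$\frac{2643}{n{\left(39,-47 \right)}} + \frac{1100}{1093} = \frac{2643}{- \frac{3379}{3} - - \frac{5123}{3}} + \frac{1100}{1093} = \frac{2643}{- \frac{3379}{3} + \frac{5123}{3}} + 1100 \cdot \frac{1}{1093} = \frac{2643}{\frac{1744}{3}} + \frac{1100}{1093} = 2643 \cdot \frac{3}{1744} + \frac{1100}{1093} = \frac{7929}{1744} + \frac{1100}{1093} = \frac{10584797}{1906192}$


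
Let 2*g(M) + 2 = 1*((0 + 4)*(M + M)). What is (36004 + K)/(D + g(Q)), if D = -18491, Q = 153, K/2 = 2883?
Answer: -4177/1788 ≈ -2.3361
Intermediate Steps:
K = 5766 (K = 2*2883 = 5766)
g(M) = -1 + 4*M (g(M) = -1 + (1*((0 + 4)*(M + M)))/2 = -1 + (1*(4*(2*M)))/2 = -1 + (1*(8*M))/2 = -1 + (8*M)/2 = -1 + 4*M)
(36004 + K)/(D + g(Q)) = (36004 + 5766)/(-18491 + (-1 + 4*153)) = 41770/(-18491 + (-1 + 612)) = 41770/(-18491 + 611) = 41770/(-17880) = 41770*(-1/17880) = -4177/1788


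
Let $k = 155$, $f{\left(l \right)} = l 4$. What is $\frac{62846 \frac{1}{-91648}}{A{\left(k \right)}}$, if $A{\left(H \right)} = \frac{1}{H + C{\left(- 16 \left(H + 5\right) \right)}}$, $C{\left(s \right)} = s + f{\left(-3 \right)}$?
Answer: $\frac{75949391}{45824} \approx 1657.4$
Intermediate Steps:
$f{\left(l \right)} = 4 l$
$C{\left(s \right)} = -12 + s$ ($C{\left(s \right)} = s + 4 \left(-3\right) = s - 12 = -12 + s$)
$A{\left(H \right)} = \frac{1}{-92 - 15 H}$ ($A{\left(H \right)} = \frac{1}{H - \left(12 + 16 \left(H + 5\right)\right)} = \frac{1}{H - \left(12 + 16 \left(5 + H\right)\right)} = \frac{1}{H - \left(92 + 16 H\right)} = \frac{1}{-92 - 15 H}$)
$\frac{62846 \frac{1}{-91648}}{A{\left(k \right)}} = \frac{62846 \frac{1}{-91648}}{\left(-1\right) \frac{1}{92 + 15 \cdot 155}} = \frac{62846 \left(- \frac{1}{91648}\right)}{\left(-1\right) \frac{1}{92 + 2325}} = - \frac{31423}{45824 \left(- \frac{1}{2417}\right)} = \left(- \frac{31423}{45824}\right) \left(-2417\right) = \frac{75949391}{45824}$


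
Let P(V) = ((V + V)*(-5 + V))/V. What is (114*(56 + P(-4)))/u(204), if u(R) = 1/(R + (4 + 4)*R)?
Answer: 7953552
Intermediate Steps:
u(R) = 1/(9*R) (u(R) = 1/(R + 8*R) = 1/(9*R))
P(V) = -10 + 2*V (P(V) = ((2*V)*(-5 + V))/V = (2*V*(-5 + V))/V = -10 + 2*V)
(114*(56 + P(-4)))/u(204) = (114*(56 + (-10 + 2*(-4))))/(((1/9)/204)) = (114*(56 + (-10 - 8)))/(((1/9)*(1/204))) = (114*(56 - 18))/(1/1836) = (114*38)*1836 = 4332*1836 = 7953552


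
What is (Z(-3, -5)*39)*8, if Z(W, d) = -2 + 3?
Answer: 312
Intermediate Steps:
Z(W, d) = 1
(Z(-3, -5)*39)*8 = (1*39)*8 = 39*8 = 312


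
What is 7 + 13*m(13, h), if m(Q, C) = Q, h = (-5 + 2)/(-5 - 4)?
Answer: 176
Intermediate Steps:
h = 1/3 (h = -3/(-9) = -3*(-1/9) = 1/3 ≈ 0.33333)
7 + 13*m(13, h) = 7 + 13*13 = 7 + 169 = 176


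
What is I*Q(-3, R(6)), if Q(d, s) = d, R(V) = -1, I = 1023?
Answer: -3069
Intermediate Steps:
I*Q(-3, R(6)) = 1023*(-3) = -3069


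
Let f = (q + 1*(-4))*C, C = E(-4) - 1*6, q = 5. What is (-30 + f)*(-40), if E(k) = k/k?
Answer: 1400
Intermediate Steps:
E(k) = 1
C = -5 (C = 1 - 1*6 = 1 - 6 = -5)
f = -5 (f = (5 + 1*(-4))*(-5) = (5 - 4)*(-5) = 1*(-5) = -5)
(-30 + f)*(-40) = (-30 - 5)*(-40) = -35*(-40) = 1400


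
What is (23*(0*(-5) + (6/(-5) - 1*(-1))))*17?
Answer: -391/5 ≈ -78.200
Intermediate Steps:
(23*(0*(-5) + (6/(-5) - 1*(-1))))*17 = (23*(0 + (6*(-⅕) + 1)))*17 = (23*(0 + (-6/5 + 1)))*17 = (23*(0 - ⅕))*17 = (23*(-⅕))*17 = -23/5*17 = -391/5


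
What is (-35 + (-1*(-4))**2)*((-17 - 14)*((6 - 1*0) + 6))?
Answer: 7068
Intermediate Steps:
(-35 + (-1*(-4))**2)*((-17 - 14)*((6 - 1*0) + 6)) = (-35 + 4**2)*(-31*((6 + 0) + 6)) = (-35 + 16)*(-31*(6 + 6)) = -(-589)*12 = -19*(-372) = 7068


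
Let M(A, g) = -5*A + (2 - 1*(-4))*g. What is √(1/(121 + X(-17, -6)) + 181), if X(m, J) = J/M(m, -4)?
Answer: 2*√98451530/1475 ≈ 13.454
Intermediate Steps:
M(A, g) = -5*A + 6*g (M(A, g) = -5*A + (2 + 4)*g = -5*A + 6*g)
X(m, J) = J/(-24 - 5*m) (X(m, J) = J/(-5*m + 6*(-4)) = J/(-5*m - 24) = J/(-24 - 5*m))
√(1/(121 + X(-17, -6)) + 181) = √(1/(121 - 1*(-6)/(24 + 5*(-17))) + 181) = √(1/(121 - 1*(-6)/(24 - 85)) + 181) = √(1/(121 - 1*(-6)/(-61)) + 181) = √(1/(121 - 1*(-6)*(-1/61)) + 181) = √(1/(121 - 6/61) + 181) = √(1/(7375/61) + 181) = √(61/7375 + 181) = √(1334936/7375) = 2*√98451530/1475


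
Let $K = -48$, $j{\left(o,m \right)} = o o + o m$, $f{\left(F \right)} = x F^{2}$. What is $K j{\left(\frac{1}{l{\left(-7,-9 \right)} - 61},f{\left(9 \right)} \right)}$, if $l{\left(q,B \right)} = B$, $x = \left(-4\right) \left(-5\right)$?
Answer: $\frac{1360788}{1225} \approx 1110.8$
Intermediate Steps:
$x = 20$
$f{\left(F \right)} = 20 F^{2}$
$j{\left(o,m \right)} = o^{2} + m o$
$K j{\left(\frac{1}{l{\left(-7,-9 \right)} - 61},f{\left(9 \right)} \right)} = - 48 \frac{20 \cdot 9^{2} + \frac{1}{-9 - 61}}{-9 - 61} = - 48 \frac{20 \cdot 81 + \frac{1}{-70}}{-70} = - 48 \left(- \frac{1620 - \frac{1}{70}}{70}\right) = - 48 \left(\left(- \frac{1}{70}\right) \frac{113399}{70}\right) = \left(-48\right) \left(- \frac{113399}{4900}\right) = \frac{1360788}{1225}$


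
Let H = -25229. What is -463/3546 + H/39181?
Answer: -107602837/138935826 ≈ -0.77448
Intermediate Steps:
-463/3546 + H/39181 = -463/3546 - 25229/39181 = -107602837/138935826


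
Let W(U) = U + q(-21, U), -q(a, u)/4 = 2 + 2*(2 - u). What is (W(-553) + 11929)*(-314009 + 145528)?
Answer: -1167236368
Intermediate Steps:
q(a, u) = -24 + 8*u (q(a, u) = -4*(2 + 2*(2 - u)) = -4*(2 + (4 - 2*u)) = -4*(6 - 2*u) = -24 + 8*u)
W(U) = -24 + 9*U (W(U) = U + (-24 + 8*U) = -24 + 9*U)
(W(-553) + 11929)*(-314009 + 145528) = ((-24 + 9*(-553)) + 11929)*(-314009 + 145528) = ((-24 - 4977) + 11929)*(-168481) = (-5001 + 11929)*(-168481) = 6928*(-168481) = -1167236368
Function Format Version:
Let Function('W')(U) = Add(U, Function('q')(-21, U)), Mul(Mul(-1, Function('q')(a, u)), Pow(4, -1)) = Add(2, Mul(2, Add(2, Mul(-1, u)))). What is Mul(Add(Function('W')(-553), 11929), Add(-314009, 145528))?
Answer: -1167236368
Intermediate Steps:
Function('q')(a, u) = Add(-24, Mul(8, u)) (Function('q')(a, u) = Mul(-4, Add(2, Mul(2, Add(2, Mul(-1, u))))) = Mul(-4, Add(2, Add(4, Mul(-2, u)))) = Mul(-4, Add(6, Mul(-2, u))) = Add(-24, Mul(8, u)))
Function('W')(U) = Add(-24, Mul(9, U)) (Function('W')(U) = Add(U, Add(-24, Mul(8, U))) = Add(-24, Mul(9, U)))
Mul(Add(Function('W')(-553), 11929), Add(-314009, 145528)) = Mul(Add(Add(-24, Mul(9, -553)), 11929), Add(-314009, 145528)) = Mul(Add(Add(-24, -4977), 11929), -168481) = Mul(Add(-5001, 11929), -168481) = Mul(6928, -168481) = -1167236368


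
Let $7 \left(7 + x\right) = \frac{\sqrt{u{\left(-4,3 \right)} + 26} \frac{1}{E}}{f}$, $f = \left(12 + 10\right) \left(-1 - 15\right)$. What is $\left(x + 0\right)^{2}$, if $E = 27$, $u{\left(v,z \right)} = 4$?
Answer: $\frac{\left(465696 + \sqrt{30}\right)^{2}}{4425974784} \approx 49.001$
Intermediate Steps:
$f = -352$ ($f = 22 \left(-16\right) = -352$)
$x = -7 - \frac{\sqrt{30}}{66528}$ ($x = -7 + \frac{\frac{\sqrt{4 + 26}}{27} \frac{1}{-352}}{7} = -7 + \frac{\sqrt{30} \cdot \frac{1}{27} \left(- \frac{1}{352}\right)}{7} = -7 + \frac{\frac{\sqrt{30}}{27} \left(- \frac{1}{352}\right)}{7} = -7 + \frac{\left(- \frac{1}{9504}\right) \sqrt{30}}{7} = -7 - \frac{\sqrt{30}}{66528} \approx -7.0001$)
$\left(x + 0\right)^{2} = \left(\left(-7 - \frac{\sqrt{30}}{66528}\right) + 0\right)^{2} = \left(-7 - \frac{\sqrt{30}}{66528}\right)^{2}$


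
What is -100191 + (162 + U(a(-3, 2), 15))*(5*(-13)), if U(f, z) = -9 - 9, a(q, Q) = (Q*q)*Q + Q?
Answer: -109551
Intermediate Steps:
a(q, Q) = Q + q*Q**2 (a(q, Q) = q*Q**2 + Q = Q + q*Q**2)
U(f, z) = -18
-100191 + (162 + U(a(-3, 2), 15))*(5*(-13)) = -100191 + (162 - 18)*(5*(-13)) = -100191 + 144*(-65) = -100191 - 9360 = -109551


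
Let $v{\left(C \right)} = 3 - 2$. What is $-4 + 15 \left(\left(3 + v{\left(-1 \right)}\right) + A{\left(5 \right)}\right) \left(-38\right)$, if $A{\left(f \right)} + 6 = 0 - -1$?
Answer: $566$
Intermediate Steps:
$A{\left(f \right)} = -5$ ($A{\left(f \right)} = -6 + \left(0 - -1\right) = -6 + \left(0 + 1\right) = -6 + 1 = -5$)
$v{\left(C \right)} = 1$ ($v{\left(C \right)} = 3 - 2 = 1$)
$-4 + 15 \left(\left(3 + v{\left(-1 \right)}\right) + A{\left(5 \right)}\right) \left(-38\right) = -4 + 15 \left(\left(3 + 1\right) - 5\right) \left(-38\right) = -4 + 15 \left(4 - 5\right) \left(-38\right) = -4 + 15 \left(-1\right) \left(-38\right) = -4 - -570 = -4 + 570 = 566$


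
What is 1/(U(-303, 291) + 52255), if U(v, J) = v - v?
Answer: 1/52255 ≈ 1.9137e-5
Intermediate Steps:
U(v, J) = 0
1/(U(-303, 291) + 52255) = 1/(0 + 52255) = 1/52255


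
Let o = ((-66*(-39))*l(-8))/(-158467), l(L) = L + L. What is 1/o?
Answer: 158467/41184 ≈ 3.8478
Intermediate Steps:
l(L) = 2*L
o = 41184/158467 (o = ((-66*(-39))*(2*(-8)))/(-158467) = (2574*(-16))*(-1/158467) = -41184*(-1/158467) = 41184/158467 ≈ 0.25989)
1/o = 1/(41184/158467) = 158467/41184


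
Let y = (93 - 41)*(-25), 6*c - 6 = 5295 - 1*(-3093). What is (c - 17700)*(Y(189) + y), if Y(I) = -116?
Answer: 23082216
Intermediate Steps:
c = 1399 (c = 1 + (5295 - 1*(-3093))/6 = 1 + (5295 + 3093)/6 = 1 + (⅙)*8388 = 1 + 1398 = 1399)
y = -1300 (y = 52*(-25) = -1300)
(c - 17700)*(Y(189) + y) = (1399 - 17700)*(-116 - 1300) = -16301*(-1416) = 23082216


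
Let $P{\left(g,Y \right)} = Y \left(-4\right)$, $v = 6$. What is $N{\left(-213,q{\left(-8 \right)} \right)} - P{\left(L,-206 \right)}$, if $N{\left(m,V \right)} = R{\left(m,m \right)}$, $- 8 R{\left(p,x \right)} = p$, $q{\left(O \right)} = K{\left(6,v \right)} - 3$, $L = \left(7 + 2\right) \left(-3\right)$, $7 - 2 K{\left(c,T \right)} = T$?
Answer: $- \frac{6379}{8} \approx -797.38$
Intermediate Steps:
$K{\left(c,T \right)} = \frac{7}{2} - \frac{T}{2}$
$L = -27$ ($L = 9 \left(-3\right) = -27$)
$q{\left(O \right)} = - \frac{5}{2}$ ($q{\left(O \right)} = \left(\frac{7}{2} - 3\right) - 3 = \frac{1}{2} - 3 = - \frac{5}{2}$)
$R{\left(p,x \right)} = - \frac{p}{8}$
$N{\left(m,V \right)} = - \frac{m}{8}$
$P{\left(g,Y \right)} = - 4 Y$
$N{\left(-213,q{\left(-8 \right)} \right)} - P{\left(L,-206 \right)} = \left(- \frac{1}{8}\right) \left(-213\right) - \left(-4\right) \left(-206\right) = \frac{213}{8} - 824 = - \frac{6379}{8}$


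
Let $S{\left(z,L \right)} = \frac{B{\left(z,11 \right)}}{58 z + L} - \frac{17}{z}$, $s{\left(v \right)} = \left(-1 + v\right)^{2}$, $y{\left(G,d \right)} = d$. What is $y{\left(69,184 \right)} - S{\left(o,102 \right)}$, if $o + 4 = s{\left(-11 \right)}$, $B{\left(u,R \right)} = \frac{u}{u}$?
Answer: $\frac{105969177}{575540} \approx 184.12$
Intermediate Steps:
$B{\left(u,R \right)} = 1$
$o = 140$ ($o = -4 + \left(-1 - 11\right)^{2} = -4 + \left(-12\right)^{2} = -4 + 144 = 140$)
$S{\left(z,L \right)} = \frac{1}{L + 58 z} - \frac{17}{z}$ ($S{\left(z,L \right)} = 1 \frac{1}{58 z + L} - \frac{17}{z} = 1 \frac{1}{L + 58 z} - \frac{17}{z} = \frac{1}{L + 58 z} - \frac{17}{z}$)
$y{\left(69,184 \right)} - S{\left(o,102 \right)} = 184 - \frac{\left(-985\right) 140 - 1734}{140 \left(102 + 58 \cdot 140\right)} = 184 - \frac{-137900 - 1734}{140 \left(102 + 8120\right)} = 184 - \frac{1}{140} \cdot \frac{1}{8222} \left(-139634\right) = 184 - - \frac{69817}{575540} = 184 + \frac{69817}{575540} = \frac{105969177}{575540}$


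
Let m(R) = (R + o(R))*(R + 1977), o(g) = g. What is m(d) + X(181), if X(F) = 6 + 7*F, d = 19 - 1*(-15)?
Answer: 138021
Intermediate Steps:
d = 34 (d = 19 + 15 = 34)
m(R) = 2*R*(1977 + R) (m(R) = (R + R)*(R + 1977) = (2*R)*(1977 + R) = 2*R*(1977 + R))
m(d) + X(181) = 2*34*(1977 + 34) + (6 + 7*181) = 2*34*2011 + (6 + 1267) = 136748 + 1273 = 138021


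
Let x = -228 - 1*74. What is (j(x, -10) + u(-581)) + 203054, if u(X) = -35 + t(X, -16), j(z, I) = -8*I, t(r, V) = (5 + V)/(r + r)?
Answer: 236001049/1162 ≈ 2.0310e+5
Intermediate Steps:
t(r, V) = (5 + V)/(2*r) (t(r, V) = (5 + V)/((2*r)) = (5 + V)*(1/(2*r)) = (5 + V)/(2*r))
x = -302 (x = -228 - 74 = -302)
u(X) = -35 - 11/(2*X) (u(X) = -35 + (5 - 16)/(2*X) = -35 + (½)*(-11)/X = -35 - 11/(2*X))
(j(x, -10) + u(-581)) + 203054 = (-8*(-10) + (-35 - 11/2/(-581))) + 203054 = (80 + (-35 - 11/2*(-1/581))) + 203054 = (80 + (-35 + 11/1162)) + 203054 = (80 - 40659/1162) + 203054 = 52301/1162 + 203054 = 236001049/1162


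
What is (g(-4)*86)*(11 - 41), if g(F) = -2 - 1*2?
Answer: 10320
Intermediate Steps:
g(F) = -4 (g(F) = -2 - 2 = -4)
(g(-4)*86)*(11 - 41) = (-4*86)*(11 - 41) = -344*(-30) = 10320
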